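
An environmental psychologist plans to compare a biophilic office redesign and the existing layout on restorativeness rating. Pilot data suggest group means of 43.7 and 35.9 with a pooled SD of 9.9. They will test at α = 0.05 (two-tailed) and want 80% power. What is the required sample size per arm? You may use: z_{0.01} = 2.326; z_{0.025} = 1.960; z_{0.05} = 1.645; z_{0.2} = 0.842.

n = 26 per group

Cohen's d = |M₁ − M₂| / SD_pooled = |43.7 − 35.9| / 9.9 = 7.8 / 9.9 = 0.788.
For two independent groups with equal n: n = 2·((z_{α/2} + z_β) / d)².
z_{α/2} + z_β = 1.960 + 0.842 = 2.802.
n = 2 × (2.802 / 0.788)² = 2 × 3.556² = 2 × 12.64 = 25.3.
Round up to the next whole participant.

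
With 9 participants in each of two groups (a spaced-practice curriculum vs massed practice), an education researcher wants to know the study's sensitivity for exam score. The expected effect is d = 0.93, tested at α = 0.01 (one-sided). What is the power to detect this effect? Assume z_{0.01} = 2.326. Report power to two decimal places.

power ≈ 0.36

For two equal groups, power = Φ(d·√(n/2) − z_{α}).
d·√(n/2) = 0.93 × √(9/2) = 0.93 × 2.121 = 1.973.
z_β = 1.973 − 2.326 = -0.353.
Power = Φ(-0.353) = 0.362.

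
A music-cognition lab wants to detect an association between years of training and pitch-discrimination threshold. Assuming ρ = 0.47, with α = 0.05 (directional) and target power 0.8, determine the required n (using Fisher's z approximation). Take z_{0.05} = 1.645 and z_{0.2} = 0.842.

n = 27

Fisher's z: C = ½·ln((1+r)/(1−r)) = ½·ln(2.7736) = 0.5101.
n = ((z_{α} + z_β)/C)² + 3.
(1.645 + 0.842) / 0.5101 = 2.487 / 0.5101 = 4.876.
n = 4.876² + 3 = 23.77 + 3 = 26.8.
Round up.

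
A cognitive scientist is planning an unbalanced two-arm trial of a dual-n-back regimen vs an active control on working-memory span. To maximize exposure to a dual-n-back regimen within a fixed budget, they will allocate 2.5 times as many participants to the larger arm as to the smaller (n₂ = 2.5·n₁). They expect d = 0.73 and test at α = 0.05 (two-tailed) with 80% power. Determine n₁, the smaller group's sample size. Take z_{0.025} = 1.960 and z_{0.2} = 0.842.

With allocation ratio k = n₂/n₁ = 2.5, Var(x̄₁−x̄₂) = σ²(1/n₁ + 1/(k·n₁)) = σ²·(k+1)/(k·n₁).
So n₁ = (1 + 1/k)·((z_{α/2} + z_β)/d)² = 1.400 × (2.802/0.73)².
n₁ = 1.400 × 14.73 = 20.6.
Round up: n₁ = 21, giving n₂ = ⌈2.5 × 21⌉ = ⌈52.5⌉ = 53.

n₁ = 21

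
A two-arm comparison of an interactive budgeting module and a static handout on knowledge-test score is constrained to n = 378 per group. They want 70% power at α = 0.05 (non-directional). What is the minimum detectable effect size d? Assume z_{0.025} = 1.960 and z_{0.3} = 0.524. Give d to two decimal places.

For two independent groups of n = 378 each: d_min = (z_{α/2} + z_β)·√(2/n).
z-sum = 1.960 + 0.524 = 2.484.
d_min = 2.484 × √(2/378) = 2.484 × 0.0727 = 0.181.

d_min ≈ 0.18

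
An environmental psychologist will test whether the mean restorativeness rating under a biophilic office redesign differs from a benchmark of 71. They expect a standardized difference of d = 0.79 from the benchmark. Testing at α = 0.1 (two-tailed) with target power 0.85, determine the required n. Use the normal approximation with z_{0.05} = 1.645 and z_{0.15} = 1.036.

n = 12

For a one-sample test: n = ((z_{α/2} + z_β) / d)².
z_{α/2} + z_β = 1.645 + 1.036 = 2.681.
n = (2.681 / 0.79)² = 3.394² = 11.52.
Round up.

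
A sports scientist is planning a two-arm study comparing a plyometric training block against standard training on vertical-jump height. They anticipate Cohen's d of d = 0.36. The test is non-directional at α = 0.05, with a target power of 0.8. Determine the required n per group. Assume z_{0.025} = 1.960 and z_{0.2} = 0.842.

For two independent groups with equal n: n = 2·((z_{α/2} + z_β) / d)².
z_{α/2} + z_β = 1.960 + 0.842 = 2.802.
n = 2 × (2.802 / 0.36)² = 2 × 7.783² = 2 × 60.58 = 121.2.
Round up to the next whole participant.

n = 122 per group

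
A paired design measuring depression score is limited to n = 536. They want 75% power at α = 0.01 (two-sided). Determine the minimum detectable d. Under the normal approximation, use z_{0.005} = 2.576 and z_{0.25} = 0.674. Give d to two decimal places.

For a single sample (or paired design) of n = 536: d_min = (z_{α/2} + z_β)/√n.
z-sum = 2.576 + 0.674 = 3.250.
d_min = 3.250 / √536 = 3.250 / 23.152 = 0.140.

d_min ≈ 0.14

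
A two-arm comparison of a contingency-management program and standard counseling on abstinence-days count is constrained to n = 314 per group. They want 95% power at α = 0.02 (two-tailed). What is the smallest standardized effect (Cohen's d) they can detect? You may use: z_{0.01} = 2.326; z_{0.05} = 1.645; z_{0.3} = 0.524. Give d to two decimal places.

d_min ≈ 0.32

For two independent groups of n = 314 each: d_min = (z_{α/2} + z_β)·√(2/n).
z-sum = 2.326 + 1.645 = 3.971.
d_min = 3.971 × √(2/314) = 3.971 × 0.0798 = 0.317.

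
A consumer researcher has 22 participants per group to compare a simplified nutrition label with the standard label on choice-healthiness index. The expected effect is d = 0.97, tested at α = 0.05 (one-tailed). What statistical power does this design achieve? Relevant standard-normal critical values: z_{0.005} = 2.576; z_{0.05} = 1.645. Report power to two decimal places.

For two equal groups, power = Φ(d·√(n/2) − z_{α}).
d·√(n/2) = 0.97 × √(22/2) = 0.97 × 3.317 = 3.217.
z_β = 3.217 − 1.645 = 1.572.
Power = Φ(1.572) = 0.942.

power ≈ 0.94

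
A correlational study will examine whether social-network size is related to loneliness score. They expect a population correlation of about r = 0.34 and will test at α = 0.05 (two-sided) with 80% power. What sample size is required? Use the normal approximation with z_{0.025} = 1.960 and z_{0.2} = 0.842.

n = 66

Fisher's z: C = ½·ln((1+r)/(1−r)) = ½·ln(2.0303) = 0.3541.
n = ((z_{α/2} + z_β)/C)² + 3.
(1.960 + 0.842) / 0.3541 = 2.802 / 0.3541 = 7.913.
n = 7.913² + 3 = 62.62 + 3 = 65.6.
Round up.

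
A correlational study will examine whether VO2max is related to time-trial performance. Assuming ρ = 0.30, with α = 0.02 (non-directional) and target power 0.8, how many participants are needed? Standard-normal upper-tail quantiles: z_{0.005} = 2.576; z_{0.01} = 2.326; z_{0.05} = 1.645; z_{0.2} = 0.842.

n = 108

Fisher's z: C = ½·ln((1+r)/(1−r)) = ½·ln(1.8571) = 0.3095.
n = ((z_{α/2} + z_β)/C)² + 3.
(2.326 + 0.842) / 0.3095 = 3.168 / 0.3095 = 10.236.
n = 10.236² + 3 = 104.77 + 3 = 107.8.
Round up.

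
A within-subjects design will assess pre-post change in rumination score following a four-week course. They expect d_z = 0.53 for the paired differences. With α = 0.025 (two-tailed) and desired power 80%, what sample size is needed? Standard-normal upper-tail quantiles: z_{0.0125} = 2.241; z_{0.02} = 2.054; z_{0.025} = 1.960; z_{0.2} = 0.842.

n = 34 pairs

For a paired (one-sample on differences) test: n = ((z_{α/2} + z_β) / d)².
z_{α/2} + z_β = 2.241 + 0.842 = 3.083.
n = (3.083 / 0.53)² = 5.817² = 33.84.
Round up.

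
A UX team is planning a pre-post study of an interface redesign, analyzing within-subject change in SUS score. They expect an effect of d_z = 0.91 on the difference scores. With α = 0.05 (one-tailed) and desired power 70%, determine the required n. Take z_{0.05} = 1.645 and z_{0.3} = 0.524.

For a paired (one-sample on differences) test: n = ((z_{α} + z_β) / d)².
z_{α} + z_β = 1.645 + 0.524 = 2.169.
n = (2.169 / 0.91)² = 2.384² = 5.68.
Round up.

n = 6 pairs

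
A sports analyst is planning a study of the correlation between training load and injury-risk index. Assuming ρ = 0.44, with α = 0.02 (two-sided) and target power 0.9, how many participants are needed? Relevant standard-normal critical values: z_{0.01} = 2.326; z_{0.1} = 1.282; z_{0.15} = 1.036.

n = 62

Fisher's z: C = ½·ln((1+r)/(1−r)) = ½·ln(2.5714) = 0.4722.
n = ((z_{α/2} + z_β)/C)² + 3.
(2.326 + 1.282) / 0.4722 = 3.608 / 0.4722 = 7.641.
n = 7.641² + 3 = 58.38 + 3 = 61.4.
Round up.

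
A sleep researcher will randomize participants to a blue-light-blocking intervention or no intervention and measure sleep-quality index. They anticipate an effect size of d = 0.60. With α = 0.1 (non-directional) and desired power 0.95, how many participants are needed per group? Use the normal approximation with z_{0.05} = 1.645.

For two independent groups with equal n: n = 2·((z_{α/2} + z_β) / d)².
z_{α/2} + z_β = 1.645 + 1.645 = 3.290.
n = 2 × (3.290 / 0.60)² = 2 × 5.483² = 2 × 30.07 = 60.1.
Round up to the next whole participant.

n = 61 per group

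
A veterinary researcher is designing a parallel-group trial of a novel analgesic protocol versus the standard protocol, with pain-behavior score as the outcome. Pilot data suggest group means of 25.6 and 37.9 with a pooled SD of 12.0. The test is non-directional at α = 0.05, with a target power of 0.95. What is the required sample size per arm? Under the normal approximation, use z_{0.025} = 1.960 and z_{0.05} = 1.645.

n = 25 per group

Cohen's d = |M₁ − M₂| / SD_pooled = |25.6 − 37.9| / 12.0 = 12.3 / 12.0 = 1.025.
For two independent groups with equal n: n = 2·((z_{α/2} + z_β) / d)².
z_{α/2} + z_β = 1.960 + 1.645 = 3.605.
n = 2 × (3.605 / 1.025)² = 2 × 3.517² = 2 × 12.37 = 24.7.
Round up to the next whole participant.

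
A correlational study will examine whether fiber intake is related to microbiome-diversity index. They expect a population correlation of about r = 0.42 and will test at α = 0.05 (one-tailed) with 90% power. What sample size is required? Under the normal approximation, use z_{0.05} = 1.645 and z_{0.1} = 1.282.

n = 46

Fisher's z: C = ½·ln((1+r)/(1−r)) = ½·ln(2.4483) = 0.4477.
n = ((z_{α} + z_β)/C)² + 3.
(1.645 + 1.282) / 0.4477 = 2.927 / 0.4477 = 6.538.
n = 6.538² + 3 = 42.74 + 3 = 45.7.
Round up.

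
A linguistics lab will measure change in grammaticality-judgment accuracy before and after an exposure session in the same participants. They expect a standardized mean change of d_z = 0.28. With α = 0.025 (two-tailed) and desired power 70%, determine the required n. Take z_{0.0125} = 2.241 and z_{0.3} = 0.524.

For a paired (one-sample on differences) test: n = ((z_{α/2} + z_β) / d)².
z_{α/2} + z_β = 2.241 + 0.524 = 2.765.
n = (2.765 / 0.28)² = 9.875² = 97.52.
Round up.

n = 98 pairs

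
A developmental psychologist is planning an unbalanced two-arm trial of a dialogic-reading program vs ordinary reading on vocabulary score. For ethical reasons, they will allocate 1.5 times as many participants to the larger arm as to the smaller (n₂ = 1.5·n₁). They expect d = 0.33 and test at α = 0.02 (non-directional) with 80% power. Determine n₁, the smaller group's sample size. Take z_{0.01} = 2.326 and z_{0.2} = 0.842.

n₁ = 154

With allocation ratio k = n₂/n₁ = 1.5, Var(x̄₁−x̄₂) = σ²(1/n₁ + 1/(k·n₁)) = σ²·(k+1)/(k·n₁).
So n₁ = (1 + 1/k)·((z_{α/2} + z_β)/d)² = 1.667 × (3.168/0.33)².
n₁ = 1.667 × 92.16 = 153.6.
Round up: n₁ = 154, giving n₂ = 1.5 × 154 = 231.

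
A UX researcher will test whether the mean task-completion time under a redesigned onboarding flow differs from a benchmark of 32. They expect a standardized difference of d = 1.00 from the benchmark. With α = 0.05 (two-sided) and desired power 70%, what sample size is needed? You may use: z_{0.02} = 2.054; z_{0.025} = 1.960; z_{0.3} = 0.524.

For a one-sample test: n = ((z_{α/2} + z_β) / d)².
z_{α/2} + z_β = 1.960 + 0.524 = 2.484.
n = (2.484 / 1.00)² = 2.484² = 6.17.
Round up.

n = 7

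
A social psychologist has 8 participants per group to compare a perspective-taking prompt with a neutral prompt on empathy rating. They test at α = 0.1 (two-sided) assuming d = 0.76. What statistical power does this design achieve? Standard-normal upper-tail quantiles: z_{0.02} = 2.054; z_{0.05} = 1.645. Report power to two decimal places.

For two equal groups, power = Φ(d·√(n/2) − z_{α/2}).
d·√(n/2) = 0.76 × √(8/2) = 0.76 × 2.000 = 1.520.
z_β = 1.520 − 1.645 = -0.125.
Power = Φ(-0.125) = 0.450.

power ≈ 0.45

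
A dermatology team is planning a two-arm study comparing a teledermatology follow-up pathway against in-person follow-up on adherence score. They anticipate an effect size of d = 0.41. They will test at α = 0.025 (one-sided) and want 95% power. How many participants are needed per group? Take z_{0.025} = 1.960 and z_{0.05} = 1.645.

n = 155 per group

For two independent groups with equal n: n = 2·((z_{α} + z_β) / d)².
z_{α} + z_β = 1.960 + 1.645 = 3.605.
n = 2 × (3.605 / 0.41)² = 2 × 8.793² = 2 × 77.31 = 154.6.
Round up to the next whole participant.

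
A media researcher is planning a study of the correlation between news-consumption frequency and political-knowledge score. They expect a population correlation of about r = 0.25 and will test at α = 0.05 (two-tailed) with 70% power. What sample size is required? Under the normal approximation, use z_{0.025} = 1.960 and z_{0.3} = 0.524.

Fisher's z: C = ½·ln((1+r)/(1−r)) = ½·ln(1.6667) = 0.2554.
n = ((z_{α/2} + z_β)/C)² + 3.
(1.960 + 0.524) / 0.2554 = 2.484 / 0.2554 = 9.726.
n = 9.726² + 3 = 94.59 + 3 = 97.6.
Round up.

n = 98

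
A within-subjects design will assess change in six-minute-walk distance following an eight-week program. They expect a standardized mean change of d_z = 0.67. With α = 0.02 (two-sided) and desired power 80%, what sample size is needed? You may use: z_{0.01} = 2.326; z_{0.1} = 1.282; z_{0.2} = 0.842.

n = 23 pairs

For a paired (one-sample on differences) test: n = ((z_{α/2} + z_β) / d)².
z_{α/2} + z_β = 2.326 + 0.842 = 3.168.
n = (3.168 / 0.67)² = 4.728² = 22.36.
Round up.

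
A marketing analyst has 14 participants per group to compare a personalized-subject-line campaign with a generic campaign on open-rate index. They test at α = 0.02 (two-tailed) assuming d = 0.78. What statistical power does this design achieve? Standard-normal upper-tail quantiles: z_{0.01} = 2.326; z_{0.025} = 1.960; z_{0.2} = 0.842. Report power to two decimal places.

power ≈ 0.40

For two equal groups, power = Φ(d·√(n/2) − z_{α/2}).
d·√(n/2) = 0.78 × √(14/2) = 0.78 × 2.646 = 2.064.
z_β = 2.064 − 2.326 = -0.262.
Power = Φ(-0.262) = 0.397.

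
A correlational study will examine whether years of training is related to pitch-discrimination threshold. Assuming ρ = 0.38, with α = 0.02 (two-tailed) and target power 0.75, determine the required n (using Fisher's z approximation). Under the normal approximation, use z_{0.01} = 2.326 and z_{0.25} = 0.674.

n = 60

Fisher's z: C = ½·ln((1+r)/(1−r)) = ½·ln(2.2258) = 0.4001.
n = ((z_{α/2} + z_β)/C)² + 3.
(2.326 + 0.674) / 0.4001 = 3.000 / 0.4001 = 7.498.
n = 7.498² + 3 = 56.22 + 3 = 59.2.
Round up.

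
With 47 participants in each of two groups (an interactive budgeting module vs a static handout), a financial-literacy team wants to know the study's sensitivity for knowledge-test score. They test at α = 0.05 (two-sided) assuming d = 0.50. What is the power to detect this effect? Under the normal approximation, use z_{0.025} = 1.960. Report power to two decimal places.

For two equal groups, power = Φ(d·√(n/2) − z_{α/2}).
d·√(n/2) = 0.50 × √(47/2) = 0.50 × 4.848 = 2.424.
z_β = 2.424 − 1.960 = 0.464.
Power = Φ(0.464) = 0.679.

power ≈ 0.68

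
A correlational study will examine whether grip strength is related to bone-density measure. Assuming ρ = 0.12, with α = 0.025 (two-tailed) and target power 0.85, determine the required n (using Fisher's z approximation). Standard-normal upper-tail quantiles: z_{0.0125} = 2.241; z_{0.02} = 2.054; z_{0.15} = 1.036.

n = 742

Fisher's z: C = ½·ln((1+r)/(1−r)) = ½·ln(1.2727) = 0.1206.
n = ((z_{α/2} + z_β)/C)² + 3.
(2.241 + 1.036) / 0.1206 = 3.277 / 0.1206 = 27.172.
n = 27.172² + 3 = 738.34 + 3 = 741.3.
Round up.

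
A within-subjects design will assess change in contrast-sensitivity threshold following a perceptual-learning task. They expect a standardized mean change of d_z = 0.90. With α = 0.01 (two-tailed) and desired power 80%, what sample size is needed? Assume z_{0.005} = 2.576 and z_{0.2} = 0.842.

For a paired (one-sample on differences) test: n = ((z_{α/2} + z_β) / d)².
z_{α/2} + z_β = 2.576 + 0.842 = 3.418.
n = (3.418 / 0.90)² = 3.798² = 14.42.
Round up.

n = 15 pairs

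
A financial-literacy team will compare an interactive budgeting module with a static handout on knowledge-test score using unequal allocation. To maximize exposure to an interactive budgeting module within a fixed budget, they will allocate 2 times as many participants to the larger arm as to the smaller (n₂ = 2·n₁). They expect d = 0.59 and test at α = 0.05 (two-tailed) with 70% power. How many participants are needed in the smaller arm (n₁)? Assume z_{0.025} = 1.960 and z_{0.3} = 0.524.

n₁ = 27

With allocation ratio k = n₂/n₁ = 2, Var(x̄₁−x̄₂) = σ²(1/n₁ + 1/(k·n₁)) = σ²·(k+1)/(k·n₁).
So n₁ = (1 + 1/k)·((z_{α/2} + z_β)/d)² = 1.500 × (2.484/0.59)².
n₁ = 1.500 × 17.73 = 26.6.
Round up: n₁ = 27, giving n₂ = 2 × 27 = 54.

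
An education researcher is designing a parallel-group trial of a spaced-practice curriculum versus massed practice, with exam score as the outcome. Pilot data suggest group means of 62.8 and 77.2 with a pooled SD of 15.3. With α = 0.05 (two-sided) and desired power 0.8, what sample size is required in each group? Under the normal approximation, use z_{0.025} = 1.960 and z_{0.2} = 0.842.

n = 18 per group

Cohen's d = |M₁ − M₂| / SD_pooled = |62.8 − 77.2| / 15.3 = 14.4 / 15.3 = 0.941.
For two independent groups with equal n: n = 2·((z_{α/2} + z_β) / d)².
z_{α/2} + z_β = 1.960 + 0.842 = 2.802.
n = 2 × (2.802 / 0.941)² = 2 × 2.978² = 2 × 8.87 = 17.7.
Round up to the next whole participant.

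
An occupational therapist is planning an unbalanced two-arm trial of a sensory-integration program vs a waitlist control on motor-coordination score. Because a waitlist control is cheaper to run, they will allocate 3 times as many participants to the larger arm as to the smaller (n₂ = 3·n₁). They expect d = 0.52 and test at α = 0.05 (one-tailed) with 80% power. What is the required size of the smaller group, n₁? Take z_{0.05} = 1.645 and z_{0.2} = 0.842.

n₁ = 31

With allocation ratio k = n₂/n₁ = 3, Var(x̄₁−x̄₂) = σ²(1/n₁ + 1/(k·n₁)) = σ²·(k+1)/(k·n₁).
So n₁ = (1 + 1/k)·((z_{α} + z_β)/d)² = 1.333 × (2.487/0.52)².
n₁ = 1.333 × 22.87 = 30.5.
Round up: n₁ = 31, giving n₂ = 3 × 31 = 93.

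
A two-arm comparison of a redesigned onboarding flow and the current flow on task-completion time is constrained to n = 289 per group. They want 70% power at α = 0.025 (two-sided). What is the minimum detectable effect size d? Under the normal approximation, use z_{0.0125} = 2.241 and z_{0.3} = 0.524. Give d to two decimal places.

d_min ≈ 0.23

For two independent groups of n = 289 each: d_min = (z_{α/2} + z_β)·√(2/n).
z-sum = 2.241 + 0.524 = 2.765.
d_min = 2.765 × √(2/289) = 2.765 × 0.0832 = 0.230.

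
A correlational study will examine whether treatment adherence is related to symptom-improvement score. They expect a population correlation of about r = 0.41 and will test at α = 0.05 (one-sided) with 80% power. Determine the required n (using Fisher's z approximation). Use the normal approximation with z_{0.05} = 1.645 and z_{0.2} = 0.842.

Fisher's z: C = ½·ln((1+r)/(1−r)) = ½·ln(2.3898) = 0.4356.
n = ((z_{α} + z_β)/C)² + 3.
(1.645 + 0.842) / 0.4356 = 2.487 / 0.4356 = 5.709.
n = 5.709² + 3 = 32.60 + 3 = 35.6.
Round up.

n = 36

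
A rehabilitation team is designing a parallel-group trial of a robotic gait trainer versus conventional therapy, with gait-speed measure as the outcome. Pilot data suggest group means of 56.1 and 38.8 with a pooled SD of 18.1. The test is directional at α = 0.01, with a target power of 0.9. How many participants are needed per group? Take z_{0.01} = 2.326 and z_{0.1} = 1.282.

n = 29 per group

Cohen's d = |M₁ − M₂| / SD_pooled = |56.1 − 38.8| / 18.1 = 17.3 / 18.1 = 0.956.
For two independent groups with equal n: n = 2·((z_{α} + z_β) / d)².
z_{α} + z_β = 2.326 + 1.282 = 3.608.
n = 2 × (3.608 / 0.956)² = 2 × 3.774² = 2 × 14.24 = 28.5.
Round up to the next whole participant.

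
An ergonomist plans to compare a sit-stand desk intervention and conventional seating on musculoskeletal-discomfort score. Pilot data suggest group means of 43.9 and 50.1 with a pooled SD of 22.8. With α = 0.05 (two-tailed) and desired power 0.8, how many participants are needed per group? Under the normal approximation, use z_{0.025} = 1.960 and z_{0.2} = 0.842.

n = 213 per group

Cohen's d = |M₁ − M₂| / SD_pooled = |43.9 − 50.1| / 22.8 = 6.2 / 22.8 = 0.272.
For two independent groups with equal n: n = 2·((z_{α/2} + z_β) / d)².
z_{α/2} + z_β = 1.960 + 0.842 = 2.802.
n = 2 × (2.802 / 0.272)² = 2 × 10.301² = 2 × 106.12 = 212.2.
Round up to the next whole participant.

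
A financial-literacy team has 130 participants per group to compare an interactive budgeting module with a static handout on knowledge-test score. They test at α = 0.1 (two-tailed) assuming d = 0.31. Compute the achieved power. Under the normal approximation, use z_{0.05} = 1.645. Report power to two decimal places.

For two equal groups, power = Φ(d·√(n/2) − z_{α/2}).
d·√(n/2) = 0.31 × √(130/2) = 0.31 × 8.062 = 2.499.
z_β = 2.499 − 1.645 = 0.854.
Power = Φ(0.854) = 0.804.

power ≈ 0.80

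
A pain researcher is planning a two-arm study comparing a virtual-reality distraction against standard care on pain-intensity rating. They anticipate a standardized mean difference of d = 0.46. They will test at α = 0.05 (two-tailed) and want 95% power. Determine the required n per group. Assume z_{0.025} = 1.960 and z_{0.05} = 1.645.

For two independent groups with equal n: n = 2·((z_{α/2} + z_β) / d)².
z_{α/2} + z_β = 1.960 + 1.645 = 3.605.
n = 2 × (3.605 / 0.46)² = 2 × 7.837² = 2 × 61.42 = 122.8.
Round up to the next whole participant.

n = 123 per group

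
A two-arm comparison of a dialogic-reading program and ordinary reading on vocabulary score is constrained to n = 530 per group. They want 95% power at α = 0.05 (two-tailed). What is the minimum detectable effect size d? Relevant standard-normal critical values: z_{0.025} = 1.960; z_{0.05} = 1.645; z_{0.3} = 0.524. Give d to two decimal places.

d_min ≈ 0.22

For two independent groups of n = 530 each: d_min = (z_{α/2} + z_β)·√(2/n).
z-sum = 1.960 + 1.645 = 3.605.
d_min = 3.605 × √(2/530) = 3.605 × 0.0614 = 0.221.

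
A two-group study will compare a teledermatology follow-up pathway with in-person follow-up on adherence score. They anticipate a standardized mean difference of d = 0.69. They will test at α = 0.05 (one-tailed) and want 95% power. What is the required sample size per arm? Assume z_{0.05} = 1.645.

For two independent groups with equal n: n = 2·((z_{α} + z_β) / d)².
z_{α} + z_β = 1.645 + 1.645 = 3.290.
n = 2 × (3.290 / 0.69)² = 2 × 4.768² = 2 × 22.73 = 45.5.
Round up to the next whole participant.

n = 46 per group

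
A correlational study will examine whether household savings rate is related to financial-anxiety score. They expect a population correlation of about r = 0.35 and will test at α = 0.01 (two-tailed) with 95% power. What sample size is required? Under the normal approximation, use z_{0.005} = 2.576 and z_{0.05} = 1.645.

n = 137

Fisher's z: C = ½·ln((1+r)/(1−r)) = ½·ln(2.0769) = 0.3654.
n = ((z_{α/2} + z_β)/C)² + 3.
(2.576 + 1.645) / 0.3654 = 4.221 / 0.3654 = 11.552.
n = 11.552² + 3 = 133.44 + 3 = 136.4.
Round up.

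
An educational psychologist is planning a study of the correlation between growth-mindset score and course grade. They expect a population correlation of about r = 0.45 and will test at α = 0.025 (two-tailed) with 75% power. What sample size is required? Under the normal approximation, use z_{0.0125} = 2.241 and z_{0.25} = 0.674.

n = 40

Fisher's z: C = ½·ln((1+r)/(1−r)) = ½·ln(2.6364) = 0.4847.
n = ((z_{α/2} + z_β)/C)² + 3.
(2.241 + 0.674) / 0.4847 = 2.915 / 0.4847 = 6.014.
n = 6.014² + 3 = 36.17 + 3 = 39.2.
Round up.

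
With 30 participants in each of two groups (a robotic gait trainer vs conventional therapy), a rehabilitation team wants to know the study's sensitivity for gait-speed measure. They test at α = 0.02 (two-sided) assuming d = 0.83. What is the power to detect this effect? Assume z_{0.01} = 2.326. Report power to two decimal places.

power ≈ 0.81

For two equal groups, power = Φ(d·√(n/2) − z_{α/2}).
d·√(n/2) = 0.83 × √(30/2) = 0.83 × 3.873 = 3.215.
z_β = 3.215 − 2.326 = 0.889.
Power = Φ(0.889) = 0.813.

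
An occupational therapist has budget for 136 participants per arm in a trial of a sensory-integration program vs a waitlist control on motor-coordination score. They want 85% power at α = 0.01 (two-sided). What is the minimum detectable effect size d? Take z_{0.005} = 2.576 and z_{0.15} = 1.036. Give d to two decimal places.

For two independent groups of n = 136 each: d_min = (z_{α/2} + z_β)·√(2/n).
z-sum = 2.576 + 1.036 = 3.612.
d_min = 3.612 × √(2/136) = 3.612 × 0.1213 = 0.438.

d_min ≈ 0.44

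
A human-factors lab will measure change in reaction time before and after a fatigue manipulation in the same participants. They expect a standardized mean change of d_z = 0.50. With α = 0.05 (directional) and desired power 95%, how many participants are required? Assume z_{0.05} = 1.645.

For a paired (one-sample on differences) test: n = ((z_{α} + z_β) / d)².
z_{α} + z_β = 1.645 + 1.645 = 3.290.
n = (3.290 / 0.50)² = 6.580² = 43.30.
Round up.

n = 44 pairs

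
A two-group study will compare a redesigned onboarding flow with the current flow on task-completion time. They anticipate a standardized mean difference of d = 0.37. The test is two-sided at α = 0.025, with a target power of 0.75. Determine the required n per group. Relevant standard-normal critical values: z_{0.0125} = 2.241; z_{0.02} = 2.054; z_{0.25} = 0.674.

For two independent groups with equal n: n = 2·((z_{α/2} + z_β) / d)².
z_{α/2} + z_β = 2.241 + 0.674 = 2.915.
n = 2 × (2.915 / 0.37)² = 2 × 7.878² = 2 × 62.07 = 124.1.
Round up to the next whole participant.

n = 125 per group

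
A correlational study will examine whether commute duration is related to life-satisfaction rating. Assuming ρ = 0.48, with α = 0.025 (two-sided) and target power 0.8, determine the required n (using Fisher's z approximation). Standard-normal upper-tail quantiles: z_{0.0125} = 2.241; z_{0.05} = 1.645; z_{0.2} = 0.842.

Fisher's z: C = ½·ln((1+r)/(1−r)) = ½·ln(2.8462) = 0.5230.
n = ((z_{α/2} + z_β)/C)² + 3.
(2.241 + 0.842) / 0.5230 = 3.083 / 0.5230 = 5.895.
n = 5.895² + 3 = 34.75 + 3 = 37.7.
Round up.

n = 38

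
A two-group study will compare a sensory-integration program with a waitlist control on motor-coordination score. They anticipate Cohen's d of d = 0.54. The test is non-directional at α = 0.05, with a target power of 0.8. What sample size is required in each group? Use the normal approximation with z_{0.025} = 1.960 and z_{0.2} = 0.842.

n = 54 per group

For two independent groups with equal n: n = 2·((z_{α/2} + z_β) / d)².
z_{α/2} + z_β = 1.960 + 0.842 = 2.802.
n = 2 × (2.802 / 0.54)² = 2 × 5.189² = 2 × 26.92 = 53.8.
Round up to the next whole participant.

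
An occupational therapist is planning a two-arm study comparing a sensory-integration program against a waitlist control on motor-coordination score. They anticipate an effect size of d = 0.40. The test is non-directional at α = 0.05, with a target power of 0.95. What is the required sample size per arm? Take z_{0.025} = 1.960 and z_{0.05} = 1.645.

n = 163 per group

For two independent groups with equal n: n = 2·((z_{α/2} + z_β) / d)².
z_{α/2} + z_β = 1.960 + 1.645 = 3.605.
n = 2 × (3.605 / 0.40)² = 2 × 9.012² = 2 × 81.23 = 162.5.
Round up to the next whole participant.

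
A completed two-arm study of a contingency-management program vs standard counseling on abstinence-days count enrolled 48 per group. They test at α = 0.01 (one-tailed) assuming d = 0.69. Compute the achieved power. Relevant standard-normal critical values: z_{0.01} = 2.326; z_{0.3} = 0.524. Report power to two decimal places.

For two equal groups, power = Φ(d·√(n/2) − z_{α}).
d·√(n/2) = 0.69 × √(48/2) = 0.69 × 4.899 = 3.380.
z_β = 3.380 − 2.326 = 1.054.
Power = Φ(1.054) = 0.854.

power ≈ 0.85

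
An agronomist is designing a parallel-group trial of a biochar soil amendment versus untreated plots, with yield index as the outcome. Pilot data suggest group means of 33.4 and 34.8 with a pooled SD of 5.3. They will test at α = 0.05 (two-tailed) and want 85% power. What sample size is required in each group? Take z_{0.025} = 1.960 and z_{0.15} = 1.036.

n = 258 per group

Cohen's d = |M₁ − M₂| / SD_pooled = |33.4 − 34.8| / 5.3 = 1.4 / 5.3 = 0.264.
For two independent groups with equal n: n = 2·((z_{α/2} + z_β) / d)².
z_{α/2} + z_β = 1.960 + 1.036 = 2.996.
n = 2 × (2.996 / 0.264)² = 2 × 11.348² = 2 × 128.79 = 257.6.
Round up to the next whole participant.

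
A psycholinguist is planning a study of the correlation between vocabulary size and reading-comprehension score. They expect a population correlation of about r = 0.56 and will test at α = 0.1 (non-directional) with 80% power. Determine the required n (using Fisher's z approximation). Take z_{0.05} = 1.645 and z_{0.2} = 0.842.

n = 19

Fisher's z: C = ½·ln((1+r)/(1−r)) = ½·ln(3.5455) = 0.6328.
n = ((z_{α/2} + z_β)/C)² + 3.
(1.645 + 0.842) / 0.6328 = 2.487 / 0.6328 = 3.930.
n = 3.930² + 3 = 15.45 + 3 = 18.4.
Round up.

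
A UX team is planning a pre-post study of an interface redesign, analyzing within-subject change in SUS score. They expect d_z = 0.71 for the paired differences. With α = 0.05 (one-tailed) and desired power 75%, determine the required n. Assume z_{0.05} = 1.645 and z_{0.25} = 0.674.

For a paired (one-sample on differences) test: n = ((z_{α} + z_β) / d)².
z_{α} + z_β = 1.645 + 0.674 = 2.319.
n = (2.319 / 0.71)² = 3.266² = 10.67.
Round up.

n = 11 pairs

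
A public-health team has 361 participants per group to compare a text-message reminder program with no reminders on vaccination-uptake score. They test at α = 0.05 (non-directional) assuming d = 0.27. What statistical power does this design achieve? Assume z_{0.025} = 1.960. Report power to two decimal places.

power ≈ 0.95

For two equal groups, power = Φ(d·√(n/2) − z_{α/2}).
d·√(n/2) = 0.27 × √(361/2) = 0.27 × 13.435 = 3.627.
z_β = 3.627 − 1.960 = 1.667.
Power = Φ(1.667) = 0.952.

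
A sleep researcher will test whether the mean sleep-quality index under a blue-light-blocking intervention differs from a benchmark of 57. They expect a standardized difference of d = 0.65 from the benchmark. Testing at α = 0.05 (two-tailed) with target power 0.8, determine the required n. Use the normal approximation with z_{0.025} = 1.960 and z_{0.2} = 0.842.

n = 19

For a one-sample test: n = ((z_{α/2} + z_β) / d)².
z_{α/2} + z_β = 1.960 + 0.842 = 2.802.
n = (2.802 / 0.65)² = 4.311² = 18.58.
Round up.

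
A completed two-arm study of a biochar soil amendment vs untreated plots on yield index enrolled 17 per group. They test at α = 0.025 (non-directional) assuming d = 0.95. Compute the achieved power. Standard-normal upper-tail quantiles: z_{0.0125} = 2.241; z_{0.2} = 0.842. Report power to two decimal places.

For two equal groups, power = Φ(d·√(n/2) − z_{α/2}).
d·√(n/2) = 0.95 × √(17/2) = 0.95 × 2.915 = 2.770.
z_β = 2.770 − 2.241 = 0.529.
Power = Φ(0.529) = 0.701.

power ≈ 0.70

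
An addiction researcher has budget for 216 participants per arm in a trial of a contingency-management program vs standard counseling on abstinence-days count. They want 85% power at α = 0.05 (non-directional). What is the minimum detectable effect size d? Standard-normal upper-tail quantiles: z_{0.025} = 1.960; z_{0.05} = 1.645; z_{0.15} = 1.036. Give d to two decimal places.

For two independent groups of n = 216 each: d_min = (z_{α/2} + z_β)·√(2/n).
z-sum = 1.960 + 1.036 = 2.996.
d_min = 2.996 × √(2/216) = 2.996 × 0.0962 = 0.288.

d_min ≈ 0.29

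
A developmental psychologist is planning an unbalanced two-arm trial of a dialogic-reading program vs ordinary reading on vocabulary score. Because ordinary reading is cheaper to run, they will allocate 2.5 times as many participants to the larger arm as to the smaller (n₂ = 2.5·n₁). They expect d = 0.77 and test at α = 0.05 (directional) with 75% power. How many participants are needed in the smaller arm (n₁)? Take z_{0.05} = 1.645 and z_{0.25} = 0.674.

n₁ = 13

With allocation ratio k = n₂/n₁ = 2.5, Var(x̄₁−x̄₂) = σ²(1/n₁ + 1/(k·n₁)) = σ²·(k+1)/(k·n₁).
So n₁ = (1 + 1/k)·((z_{α} + z_β)/d)² = 1.400 × (2.319/0.77)².
n₁ = 1.400 × 9.07 = 12.7.
Round up: n₁ = 13, giving n₂ = ⌈2.5 × 13⌉ = ⌈32.5⌉ = 33.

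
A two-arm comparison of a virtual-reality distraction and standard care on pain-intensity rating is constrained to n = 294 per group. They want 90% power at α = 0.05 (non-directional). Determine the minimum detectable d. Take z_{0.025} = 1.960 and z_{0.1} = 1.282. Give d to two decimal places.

For two independent groups of n = 294 each: d_min = (z_{α/2} + z_β)·√(2/n).
z-sum = 1.960 + 1.282 = 3.242.
d_min = 3.242 × √(2/294) = 3.242 × 0.0825 = 0.267.

d_min ≈ 0.27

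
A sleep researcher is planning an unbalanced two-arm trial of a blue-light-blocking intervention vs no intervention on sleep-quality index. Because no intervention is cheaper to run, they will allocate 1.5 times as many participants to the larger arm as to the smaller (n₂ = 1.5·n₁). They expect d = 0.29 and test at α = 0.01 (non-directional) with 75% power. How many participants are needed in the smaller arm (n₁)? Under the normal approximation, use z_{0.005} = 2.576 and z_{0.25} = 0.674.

n₁ = 210

With allocation ratio k = n₂/n₁ = 1.5, Var(x̄₁−x̄₂) = σ²(1/n₁ + 1/(k·n₁)) = σ²·(k+1)/(k·n₁).
So n₁ = (1 + 1/k)·((z_{α/2} + z_β)/d)² = 1.667 × (3.250/0.29)².
n₁ = 1.667 × 125.59 = 209.3.
Round up: n₁ = 210, giving n₂ = 1.5 × 210 = 315.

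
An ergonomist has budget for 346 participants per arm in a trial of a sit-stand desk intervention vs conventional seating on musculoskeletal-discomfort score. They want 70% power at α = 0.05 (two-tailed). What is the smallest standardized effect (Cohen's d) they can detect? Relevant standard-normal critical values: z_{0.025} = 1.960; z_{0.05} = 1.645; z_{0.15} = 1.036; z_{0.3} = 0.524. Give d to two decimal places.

For two independent groups of n = 346 each: d_min = (z_{α/2} + z_β)·√(2/n).
z-sum = 1.960 + 0.524 = 2.484.
d_min = 2.484 × √(2/346) = 2.484 × 0.0760 = 0.189.

d_min ≈ 0.19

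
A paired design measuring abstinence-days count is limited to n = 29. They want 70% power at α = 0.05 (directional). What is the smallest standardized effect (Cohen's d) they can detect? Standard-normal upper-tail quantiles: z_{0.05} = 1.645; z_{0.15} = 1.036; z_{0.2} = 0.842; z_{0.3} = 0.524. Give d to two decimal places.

d_min ≈ 0.40

For a single sample (or paired design) of n = 29: d_min = (z_{α} + z_β)/√n.
z-sum = 1.645 + 0.524 = 2.169.
d_min = 2.169 / √29 = 2.169 / 5.385 = 0.403.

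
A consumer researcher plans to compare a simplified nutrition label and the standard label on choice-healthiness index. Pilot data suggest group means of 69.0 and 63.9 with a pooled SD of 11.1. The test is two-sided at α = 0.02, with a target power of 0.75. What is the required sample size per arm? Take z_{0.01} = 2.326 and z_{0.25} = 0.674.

Cohen's d = |M₁ − M₂| / SD_pooled = |69.0 − 63.9| / 11.1 = 5.1 / 11.1 = 0.459.
For two independent groups with equal n: n = 2·((z_{α/2} + z_β) / d)².
z_{α/2} + z_β = 2.326 + 0.674 = 3.000.
n = 2 × (3.000 / 0.459)² = 2 × 6.536² = 2 × 42.72 = 85.4.
Round up to the next whole participant.

n = 86 per group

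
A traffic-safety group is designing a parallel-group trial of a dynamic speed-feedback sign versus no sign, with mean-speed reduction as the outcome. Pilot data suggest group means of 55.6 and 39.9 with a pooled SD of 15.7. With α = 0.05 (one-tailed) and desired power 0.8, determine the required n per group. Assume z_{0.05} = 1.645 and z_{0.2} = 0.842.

Cohen's d = |M₁ − M₂| / SD_pooled = |55.6 − 39.9| / 15.7 = 15.7 / 15.7 = 1.000.
For two independent groups with equal n: n = 2·((z_{α} + z_β) / d)².
z_{α} + z_β = 1.645 + 0.842 = 2.487.
n = 2 × (2.487 / 1.000)² = 2 × 2.487² = 2 × 6.19 = 12.4.
Round up to the next whole participant.

n = 13 per group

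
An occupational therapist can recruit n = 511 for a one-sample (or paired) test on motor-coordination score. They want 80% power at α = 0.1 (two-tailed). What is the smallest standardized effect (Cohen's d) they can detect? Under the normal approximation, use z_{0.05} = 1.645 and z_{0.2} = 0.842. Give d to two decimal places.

d_min ≈ 0.11

For a single sample (or paired design) of n = 511: d_min = (z_{α/2} + z_β)/√n.
z-sum = 1.645 + 0.842 = 2.487.
d_min = 2.487 / √511 = 2.487 / 22.605 = 0.110.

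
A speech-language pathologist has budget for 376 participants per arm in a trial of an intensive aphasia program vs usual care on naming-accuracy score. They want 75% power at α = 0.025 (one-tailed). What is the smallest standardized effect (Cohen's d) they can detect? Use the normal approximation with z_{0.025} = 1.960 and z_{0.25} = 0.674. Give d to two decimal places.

d_min ≈ 0.19

For two independent groups of n = 376 each: d_min = (z_{α} + z_β)·√(2/n).
z-sum = 1.960 + 0.674 = 2.634.
d_min = 2.634 × √(2/376) = 2.634 × 0.0729 = 0.192.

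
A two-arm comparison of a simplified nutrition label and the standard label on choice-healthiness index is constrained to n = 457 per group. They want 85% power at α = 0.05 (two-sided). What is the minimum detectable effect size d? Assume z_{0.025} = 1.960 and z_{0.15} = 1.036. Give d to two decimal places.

For two independent groups of n = 457 each: d_min = (z_{α/2} + z_β)·√(2/n).
z-sum = 1.960 + 1.036 = 2.996.
d_min = 2.996 × √(2/457) = 2.996 × 0.0662 = 0.198.

d_min ≈ 0.20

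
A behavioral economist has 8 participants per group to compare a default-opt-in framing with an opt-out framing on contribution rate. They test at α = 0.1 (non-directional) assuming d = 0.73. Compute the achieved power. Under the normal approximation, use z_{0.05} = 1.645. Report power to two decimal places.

For two equal groups, power = Φ(d·√(n/2) − z_{α/2}).
d·√(n/2) = 0.73 × √(8/2) = 0.73 × 2.000 = 1.460.
z_β = 1.460 − 1.645 = -0.185.
Power = Φ(-0.185) = 0.427.

power ≈ 0.43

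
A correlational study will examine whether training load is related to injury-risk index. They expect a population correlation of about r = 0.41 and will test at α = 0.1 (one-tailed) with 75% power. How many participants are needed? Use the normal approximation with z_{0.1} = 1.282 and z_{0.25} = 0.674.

n = 24

Fisher's z: C = ½·ln((1+r)/(1−r)) = ½·ln(2.3898) = 0.4356.
n = ((z_{α} + z_β)/C)² + 3.
(1.282 + 0.674) / 0.4356 = 1.956 / 0.4356 = 4.490.
n = 4.490² + 3 = 20.16 + 3 = 23.2.
Round up.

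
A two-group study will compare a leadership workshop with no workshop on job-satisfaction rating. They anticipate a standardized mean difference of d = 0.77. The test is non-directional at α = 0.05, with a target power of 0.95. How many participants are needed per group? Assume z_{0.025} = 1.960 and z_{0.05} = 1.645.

For two independent groups with equal n: n = 2·((z_{α/2} + z_β) / d)².
z_{α/2} + z_β = 1.960 + 1.645 = 3.605.
n = 2 × (3.605 / 0.77)² = 2 × 4.682² = 2 × 21.92 = 43.8.
Round up to the next whole participant.

n = 44 per group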